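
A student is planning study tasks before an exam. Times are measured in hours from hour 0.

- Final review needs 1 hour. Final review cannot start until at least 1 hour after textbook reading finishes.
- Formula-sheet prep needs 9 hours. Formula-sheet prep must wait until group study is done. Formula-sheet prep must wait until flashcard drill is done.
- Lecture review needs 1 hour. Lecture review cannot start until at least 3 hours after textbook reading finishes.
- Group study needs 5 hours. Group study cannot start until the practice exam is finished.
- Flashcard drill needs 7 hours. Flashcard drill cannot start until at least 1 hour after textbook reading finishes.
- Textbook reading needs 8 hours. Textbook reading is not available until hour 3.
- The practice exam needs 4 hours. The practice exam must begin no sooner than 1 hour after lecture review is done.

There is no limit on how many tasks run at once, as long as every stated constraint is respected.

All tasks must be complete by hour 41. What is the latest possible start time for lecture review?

Formula-sheet prep has no dependents, so it just needs to finish by hour 41. Starting by 41 − 9 = hour 32 achieves that.
Group study has to be done before formula-sheet prep (must start by hour 32). That means finishing by hour 32, i.e. starting by 32 − 5 = hour 27.
The practice exam must finish before group study (must start by hour 27). With a 4-hour duration, the practice exam must start by 27 − 4 = hour 23.
Since the practice exam (must start by hour 23, minus 1-hour gap → hour 22) depends on it, lecture review must finish by hour 22. Backing off its 1-hour duration gives a latest start of hour 21.

21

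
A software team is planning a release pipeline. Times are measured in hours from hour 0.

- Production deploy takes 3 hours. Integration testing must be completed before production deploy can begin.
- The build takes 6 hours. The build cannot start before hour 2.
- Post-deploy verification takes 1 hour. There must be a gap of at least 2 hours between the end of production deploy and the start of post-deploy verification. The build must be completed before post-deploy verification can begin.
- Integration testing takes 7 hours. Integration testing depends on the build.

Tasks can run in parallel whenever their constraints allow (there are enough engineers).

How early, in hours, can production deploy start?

The build cannot begin until its own release at hour 2. It runs from hour 2 to 2 + 6 = hour 8.
After the build (finishes hour 8), integration testing can start at hour 8 and finishes at hour 15.
Production deploy waits on integration testing (finishes hour 15), so the earliest it can start is hour 15.

15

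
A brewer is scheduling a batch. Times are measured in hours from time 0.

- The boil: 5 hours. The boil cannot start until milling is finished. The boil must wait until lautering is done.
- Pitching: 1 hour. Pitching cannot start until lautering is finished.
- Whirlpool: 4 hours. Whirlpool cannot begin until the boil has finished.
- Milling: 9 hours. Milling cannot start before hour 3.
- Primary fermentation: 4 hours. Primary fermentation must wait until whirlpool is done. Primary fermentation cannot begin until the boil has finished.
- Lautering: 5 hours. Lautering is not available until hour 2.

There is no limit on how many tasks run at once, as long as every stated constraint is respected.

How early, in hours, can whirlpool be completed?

21

Lautering cannot begin until its own release at hour 2. It runs from hour 2 to 2 + 5 = hour 7.
Milling waits on its own release at hour 3, so it starts at hour 3 and finishes at 3 + 9 = hour 12.
The boil has to wait for milling (finishes hour 12); lautering (finishes hour 7). The latest of these is hour 12, so the boil runs hour 12 to 12 + 5 = hour 17.
After the boil (finishes hour 17), whirlpool can start at hour 17 and finishes at hour 21.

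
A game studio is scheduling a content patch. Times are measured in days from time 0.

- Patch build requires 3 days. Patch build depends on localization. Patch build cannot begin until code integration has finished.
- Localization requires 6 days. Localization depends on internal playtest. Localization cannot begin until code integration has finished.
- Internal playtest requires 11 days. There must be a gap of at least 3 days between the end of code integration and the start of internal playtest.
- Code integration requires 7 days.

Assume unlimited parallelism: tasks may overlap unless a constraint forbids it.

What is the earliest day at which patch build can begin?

27

Code integration can start immediately at day 0; it finishes at day 7.
Internal playtest cannot begin until code integration (finishes day 7, plus 3-day gap → day 10). It runs from day 10 to 10 + 11 = day 21.
For localization: internal playtest (finishes day 21); code integration (finishes day 7). Taking the maximum gives a start of day 21, and it finishes at 21 + 6 = day 27.
Patch build waits on localization (finishes day 27); code integration (finishes day 7). The latest of these is day 27, which is the earliest patch build can start.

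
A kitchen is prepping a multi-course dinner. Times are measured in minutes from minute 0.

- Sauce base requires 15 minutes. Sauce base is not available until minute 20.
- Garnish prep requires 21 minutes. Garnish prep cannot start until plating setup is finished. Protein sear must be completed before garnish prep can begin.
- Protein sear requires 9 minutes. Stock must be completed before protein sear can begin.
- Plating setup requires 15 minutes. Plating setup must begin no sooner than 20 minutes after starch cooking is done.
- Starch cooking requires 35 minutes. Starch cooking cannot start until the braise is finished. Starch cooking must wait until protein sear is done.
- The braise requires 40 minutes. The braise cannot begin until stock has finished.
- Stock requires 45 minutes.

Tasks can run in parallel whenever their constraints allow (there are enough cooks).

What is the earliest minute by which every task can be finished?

176

Sauce base waits on its own release at minute 20, so it starts at minute 20 and finishes at 20 + 15 = minute 35.
Stock can start immediately at minute 0; it finishes at minute 45.
Protein sear waits on stock (finishes minute 45), so it starts at minute 45 and finishes at 45 + 9 = minute 54.
The braise waits on stock (finishes minute 45), so it starts at minute 45 and finishes at 45 + 40 = minute 85.
Starch cooking cannot start until the braise (finishes minute 85); protein sear (finishes minute 54). The controlling bound is minute 85, so starch cooking finishes at 85 + 35 = minute 120.
After starch cooking (finishes minute 120, plus 20-minute gap → minute 140), plating setup can start at minute 140 and finishes at minute 155.
Garnish prep has to wait for plating setup (finishes minute 155); protein sear (finishes minute 54). The latest of these is minute 155, so garnish prep runs minute 155 to 155 + 21 = minute 176.
All tasks are finished once the last one completes. Finish times: Stock at 45, Sauce base at 35, The braise at 85, Protein sear at 54, Starch cooking at 120, Plating setup at 155, Garnish prep at 176. The latest is minute 176.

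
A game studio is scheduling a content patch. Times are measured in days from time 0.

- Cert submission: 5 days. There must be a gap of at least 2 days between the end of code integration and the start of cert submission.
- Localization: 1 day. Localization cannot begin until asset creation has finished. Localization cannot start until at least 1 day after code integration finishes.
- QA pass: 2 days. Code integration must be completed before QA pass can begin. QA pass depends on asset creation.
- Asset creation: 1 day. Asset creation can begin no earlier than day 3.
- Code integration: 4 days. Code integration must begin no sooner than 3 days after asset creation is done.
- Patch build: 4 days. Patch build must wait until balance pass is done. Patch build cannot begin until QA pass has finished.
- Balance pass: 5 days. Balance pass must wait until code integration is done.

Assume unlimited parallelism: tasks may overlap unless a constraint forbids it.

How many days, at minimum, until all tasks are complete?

20

Asset creation cannot begin until its own release at day 3. It runs from day 3 to 3 + 1 = day 4.
Code integration waits on asset creation (finishes day 4, plus 3-day gap → day 7), so it starts at day 7 and finishes at 7 + 4 = day 11.
Cert submission cannot begin until code integration (finishes day 11, plus 2-day gap → day 13). It runs from day 13 to 13 + 5 = day 18.
QA pass has to wait for code integration (finishes day 11); asset creation (finishes day 4). The latest of these is day 11, so QA pass runs day 11 to 11 + 2 = day 13.
Localization cannot start until asset creation (finishes day 4); code integration (finishes day 11, plus 1-day gap → day 12). The controlling bound is day 12, so localization finishes at 12 + 1 = day 13.
Balance pass waits on code integration (finishes day 11), so it starts at day 11 and finishes at 11 + 5 = day 16.
Patch build has to wait for balance pass (finishes day 16); QA pass (finishes day 13). The latest of these is day 16, so patch build runs day 16 to 16 + 4 = day 20.
All tasks are finished once the last one completes. Finish times: Asset creation at 4, Code integration at 11, Balance pass at 16, Localization at 13, QA pass at 13, Cert submission at 18, Patch build at 20. The latest is day 20.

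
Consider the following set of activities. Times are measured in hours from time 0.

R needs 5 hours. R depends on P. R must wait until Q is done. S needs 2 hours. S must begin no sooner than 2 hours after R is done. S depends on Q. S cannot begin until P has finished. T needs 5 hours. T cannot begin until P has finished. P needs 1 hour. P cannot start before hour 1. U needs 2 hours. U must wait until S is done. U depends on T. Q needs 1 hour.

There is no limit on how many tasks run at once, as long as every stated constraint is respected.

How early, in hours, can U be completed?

13

Q has no prerequisites, so it starts at hour 0 and finishes at hour 1.
After its own release at hour 1, P can start at hour 1 and finishes at hour 2.
T waits on P (finishes hour 2), so it starts at hour 2 and finishes at 2 + 5 = hour 7.
For R: P (finishes hour 2); Q (finishes hour 1). Taking the maximum gives a start of hour 2, and it finishes at 2 + 5 = hour 7.
For S: R (finishes hour 7, plus 2-hour gap → hour 9); Q (finishes hour 1); P (finishes hour 2). Taking the maximum gives a start of hour 9, and it finishes at 9 + 2 = hour 11.
U needs all of S (finishes hour 11); T (finishes hour 7). That puts its earliest start at hour 11; it finishes at 11 + 2 = hour 13.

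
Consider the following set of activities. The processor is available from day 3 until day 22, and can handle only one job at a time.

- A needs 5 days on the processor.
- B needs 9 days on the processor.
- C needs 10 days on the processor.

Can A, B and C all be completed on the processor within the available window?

The processor window is 22 − 3 = 19 days.
Running back to back, the jobs need 5 + 9 + 10 = 24 days on the processor.
Since 24 > 19, they cannot all fit.

No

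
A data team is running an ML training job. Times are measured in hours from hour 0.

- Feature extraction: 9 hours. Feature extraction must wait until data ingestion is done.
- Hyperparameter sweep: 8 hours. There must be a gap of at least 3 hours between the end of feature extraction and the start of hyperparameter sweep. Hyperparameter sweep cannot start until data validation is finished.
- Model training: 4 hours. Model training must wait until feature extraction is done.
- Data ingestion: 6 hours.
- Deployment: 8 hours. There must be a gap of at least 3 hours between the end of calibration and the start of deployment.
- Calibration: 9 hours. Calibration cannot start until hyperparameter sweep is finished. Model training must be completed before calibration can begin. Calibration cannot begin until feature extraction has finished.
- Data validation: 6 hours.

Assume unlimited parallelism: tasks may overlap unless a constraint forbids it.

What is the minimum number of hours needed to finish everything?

46

Data validation has no prerequisites, so it starts at hour 0 and finishes at hour 6.
Data ingestion has no prerequisites, so it starts at hour 0 and finishes at hour 6.
Feature extraction cannot begin until data ingestion (finishes hour 6). It runs from hour 6 to 6 + 9 = hour 15.
After feature extraction (finishes hour 15), model training can start at hour 15 and finishes at hour 19.
Hyperparameter sweep cannot start until feature extraction (finishes hour 15, plus 3-hour gap → hour 18); data validation (finishes hour 6). The controlling bound is hour 18, so hyperparameter sweep finishes at 18 + 8 = hour 26.
Calibration needs all of hyperparameter sweep (finishes hour 26); model training (finishes hour 19); feature extraction (finishes hour 15). That puts its earliest start at hour 26; it finishes at 26 + 9 = hour 35.
After calibration (finishes hour 35, plus 3-hour gap → hour 38), deployment can start at hour 38 and finishes at hour 46.
All tasks are finished once the last one completes. Finish times: Data ingestion at 6, Data validation at 6, Feature extraction at 15, Hyperparameter sweep at 26, Model training at 19, Calibration at 35, Deployment at 46. The latest is hour 46.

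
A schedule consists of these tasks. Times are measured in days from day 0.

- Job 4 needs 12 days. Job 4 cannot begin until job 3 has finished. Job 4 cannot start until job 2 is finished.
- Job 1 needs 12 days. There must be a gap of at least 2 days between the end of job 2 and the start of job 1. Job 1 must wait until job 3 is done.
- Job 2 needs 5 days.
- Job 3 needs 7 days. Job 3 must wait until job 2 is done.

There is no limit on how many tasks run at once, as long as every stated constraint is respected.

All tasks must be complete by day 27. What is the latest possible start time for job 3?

To finish by day 27, job 1 (duration 12) must start no later than day 15.
To finish by day 27, job 4 (duration 12) must start no later than day 15.
For job 3: job 1 (must start by day 15); job 4 (must start by day 15). The most restrictive is day 15; with a 7-day duration, job 3 must start by day 8.

8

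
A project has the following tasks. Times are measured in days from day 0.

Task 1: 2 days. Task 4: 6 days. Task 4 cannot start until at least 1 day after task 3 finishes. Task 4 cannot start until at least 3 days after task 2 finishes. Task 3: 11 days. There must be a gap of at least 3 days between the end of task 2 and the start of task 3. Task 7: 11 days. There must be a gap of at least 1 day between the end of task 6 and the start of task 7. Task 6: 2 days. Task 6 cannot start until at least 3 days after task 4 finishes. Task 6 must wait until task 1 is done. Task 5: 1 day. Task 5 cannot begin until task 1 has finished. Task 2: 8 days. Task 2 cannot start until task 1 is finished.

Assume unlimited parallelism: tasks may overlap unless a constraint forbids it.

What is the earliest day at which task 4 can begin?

Task 1 has no prerequisites, so it starts at day 0 and finishes at day 2.
Task 2 waits on task 1 (finishes day 2), so it starts at day 2 and finishes at 2 + 8 = day 10.
After task 2 (finishes day 10, plus 3-day gap → day 13), task 3 can start at day 13 and finishes at day 24.
Task 4 waits on task 3 (finishes day 24, plus 1-day gap → day 25); task 2 (finishes day 10, plus 3-day gap → day 13). The latest of these is day 25, which is the earliest task 4 can start.

25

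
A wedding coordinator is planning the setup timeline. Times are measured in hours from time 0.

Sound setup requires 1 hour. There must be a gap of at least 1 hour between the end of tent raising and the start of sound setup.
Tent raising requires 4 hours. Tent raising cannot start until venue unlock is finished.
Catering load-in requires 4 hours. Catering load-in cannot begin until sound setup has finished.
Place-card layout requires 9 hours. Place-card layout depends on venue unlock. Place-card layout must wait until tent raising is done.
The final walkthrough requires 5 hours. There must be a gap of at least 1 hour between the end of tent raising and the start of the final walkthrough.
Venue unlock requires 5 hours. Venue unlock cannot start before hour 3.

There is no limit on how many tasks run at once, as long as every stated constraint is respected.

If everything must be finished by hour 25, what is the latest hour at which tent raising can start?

12

Catering load-in has no dependents, so it just needs to finish by hour 25. Starting by 25 − 4 = hour 21 achieves that.
Since catering load-in (must start by hour 21) depends on it, sound setup must finish by hour 21. Backing off its 1-hour duration gives a latest start of hour 20.
To finish by hour 25, place-card layout (duration 9) must start no later than hour 16.
The final walkthrough has no dependents, so it just needs to finish by hour 25. Starting by 25 − 5 = hour 20 achieves that.
For tent raising: sound setup (must start by hour 20, minus 1-hour gap → hour 19); place-card layout (must start by hour 16); the final walkthrough (must start by hour 20, minus 1-hour gap → hour 19). The most restrictive is hour 16; with a 4-hour duration, tent raising must start by hour 12.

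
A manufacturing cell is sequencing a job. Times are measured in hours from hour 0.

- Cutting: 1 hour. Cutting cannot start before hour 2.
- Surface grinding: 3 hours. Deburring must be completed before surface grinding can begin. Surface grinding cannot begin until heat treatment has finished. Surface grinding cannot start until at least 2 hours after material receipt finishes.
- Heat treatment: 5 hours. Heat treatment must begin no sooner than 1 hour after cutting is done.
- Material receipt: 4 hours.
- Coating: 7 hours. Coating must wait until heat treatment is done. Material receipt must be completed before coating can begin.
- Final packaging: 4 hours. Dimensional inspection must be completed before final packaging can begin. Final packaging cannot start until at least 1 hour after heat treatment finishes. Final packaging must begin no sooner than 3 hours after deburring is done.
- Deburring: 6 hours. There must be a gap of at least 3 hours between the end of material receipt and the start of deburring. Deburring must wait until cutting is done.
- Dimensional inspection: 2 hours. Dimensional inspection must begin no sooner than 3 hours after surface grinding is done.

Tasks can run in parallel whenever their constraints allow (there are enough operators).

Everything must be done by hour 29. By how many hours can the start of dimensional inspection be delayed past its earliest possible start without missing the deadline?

After its own release at hour 2, cutting can start at hour 2 and finishes at hour 3.
After cutting (finishes hour 3, plus 1-hour gap → hour 4), heat treatment can start at hour 4 and finishes at hour 9.
Material receipt has no prerequisites, so it starts at hour 0 and finishes at hour 4.
Deburring needs all of material receipt (finishes hour 4, plus 3-hour gap → hour 7); cutting (finishes hour 3). That puts its earliest start at hour 7; it finishes at 7 + 6 = hour 13.
Surface grinding cannot start until deburring (finishes hour 13); heat treatment (finishes hour 9); material receipt (finishes hour 4, plus 2-hour gap → hour 6). The controlling bound is hour 13, so surface grinding finishes at 13 + 3 = hour 16.
Dimensional inspection cannot begin until surface grinding (finishes hour 16, plus 3-hour gap → hour 19). It runs from hour 19 to 19 + 2 = hour 21.

Working backward from the deadline:
Final packaging has no dependents, so it just needs to finish by hour 29. Starting by 29 − 4 = hour 25 achieves that.
Dimensional inspection feeds into final packaging (must start by hour 25); so dimensional inspection must finish by hour 25 and therefore start by hour 23.
So dimensional inspection can start as early as hour 19 and as late as hour 23, giving 23 − 19 = 4 hours of slack.

4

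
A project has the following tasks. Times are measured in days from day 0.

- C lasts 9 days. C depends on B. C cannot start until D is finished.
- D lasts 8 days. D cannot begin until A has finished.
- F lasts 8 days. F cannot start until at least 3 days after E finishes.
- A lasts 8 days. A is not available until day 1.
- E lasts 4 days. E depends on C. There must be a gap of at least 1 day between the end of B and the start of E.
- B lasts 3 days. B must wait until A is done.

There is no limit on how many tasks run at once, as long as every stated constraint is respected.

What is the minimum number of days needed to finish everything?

41

A cannot begin until its own release at day 1. It runs from day 1 to 1 + 8 = day 9.
D waits on A (finishes day 9), so it starts at day 9 and finishes at 9 + 8 = day 17.
B waits on A (finishes day 9), so it starts at day 9 and finishes at 9 + 3 = day 12.
C cannot start until B (finishes day 12); D (finishes day 17). The controlling bound is day 17, so C finishes at 17 + 9 = day 26.
E needs all of C (finishes day 26); B (finishes day 12, plus 1-day gap → day 13). That puts its earliest start at day 26; it finishes at 26 + 4 = day 30.
F cannot begin until E (finishes day 30, plus 3-day gap → day 33). It runs from day 33 to 33 + 8 = day 41.
All tasks are finished once the last one completes. Finish times: A at 9, B at 12, C at 26, D at 17, E at 30, F at 41. The latest is day 41.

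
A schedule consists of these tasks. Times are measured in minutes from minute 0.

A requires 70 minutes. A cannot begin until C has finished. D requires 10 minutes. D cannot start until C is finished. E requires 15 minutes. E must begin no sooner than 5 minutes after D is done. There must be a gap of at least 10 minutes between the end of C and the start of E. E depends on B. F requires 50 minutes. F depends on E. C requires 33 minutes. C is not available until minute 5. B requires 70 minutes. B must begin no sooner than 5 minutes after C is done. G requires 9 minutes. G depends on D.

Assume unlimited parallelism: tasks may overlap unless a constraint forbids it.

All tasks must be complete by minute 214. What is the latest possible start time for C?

41

To finish by minute 214, A (duration 70) must start no later than minute 144.
To finish by minute 214, F (duration 50) must start no later than minute 164.
E has to be done before F (must start by minute 164). That means finishing by minute 164, i.e. starting by 164 − 15 = minute 149.
Since E (must start by minute 149) depends on it, B must finish by minute 149. Backing off its 70-minute duration gives a latest start of minute 79.
G must finish by minute 214; it takes 9 minutes, so it must start by 214 − 9 = minute 205.
D feeds E (must start by minute 149, minus 5-minute gap → minute 144); G (must start by minute 205). Taking the minimum, D must finish by minute 144 and start by 144 − 10 = minute 134.
C feeds A (must start by minute 144); B (must start by minute 79, minus 5-minute gap → minute 74); D (must start by minute 134); E (must start by minute 149, minus 10-minute gap → minute 139). Taking the minimum, C must finish by minute 74 and start by 74 − 33 = minute 41.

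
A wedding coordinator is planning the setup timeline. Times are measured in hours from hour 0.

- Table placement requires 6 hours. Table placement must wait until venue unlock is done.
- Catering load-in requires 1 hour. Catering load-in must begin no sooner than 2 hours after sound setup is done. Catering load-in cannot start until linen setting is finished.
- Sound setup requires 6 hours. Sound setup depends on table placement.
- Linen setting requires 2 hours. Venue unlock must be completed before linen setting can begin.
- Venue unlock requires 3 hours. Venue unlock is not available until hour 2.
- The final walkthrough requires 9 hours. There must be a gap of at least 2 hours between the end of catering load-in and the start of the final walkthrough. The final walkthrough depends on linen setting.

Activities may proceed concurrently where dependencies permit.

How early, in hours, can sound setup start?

Venue unlock cannot begin until its own release at hour 2. It runs from hour 2 to 2 + 3 = hour 5.
Table placement cannot begin until venue unlock (finishes hour 5). It runs from hour 5 to 5 + 6 = hour 11.
Sound setup waits on table placement (finishes hour 11), so the earliest it can start is hour 11.

11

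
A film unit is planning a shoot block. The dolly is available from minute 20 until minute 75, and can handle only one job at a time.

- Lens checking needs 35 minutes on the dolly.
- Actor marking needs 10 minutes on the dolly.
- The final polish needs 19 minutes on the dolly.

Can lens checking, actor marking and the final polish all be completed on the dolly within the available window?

No

The dolly window is 75 − 20 = 55 minutes.
Running back to back, the jobs need 35 + 10 + 19 = 64 minutes on the dolly.
Since 64 > 55, they cannot all fit.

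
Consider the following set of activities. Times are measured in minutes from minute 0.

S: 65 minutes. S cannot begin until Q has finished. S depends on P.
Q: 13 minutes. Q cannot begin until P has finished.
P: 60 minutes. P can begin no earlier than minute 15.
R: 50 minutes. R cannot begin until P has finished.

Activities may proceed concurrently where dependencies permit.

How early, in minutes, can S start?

88

P waits on its own release at minute 15, so it starts at minute 15 and finishes at 15 + 60 = minute 75.
After P (finishes minute 75), Q can start at minute 75 and finishes at minute 88.
S waits on Q (finishes minute 88); P (finishes minute 75). The latest of these is minute 88, which is the earliest S can start.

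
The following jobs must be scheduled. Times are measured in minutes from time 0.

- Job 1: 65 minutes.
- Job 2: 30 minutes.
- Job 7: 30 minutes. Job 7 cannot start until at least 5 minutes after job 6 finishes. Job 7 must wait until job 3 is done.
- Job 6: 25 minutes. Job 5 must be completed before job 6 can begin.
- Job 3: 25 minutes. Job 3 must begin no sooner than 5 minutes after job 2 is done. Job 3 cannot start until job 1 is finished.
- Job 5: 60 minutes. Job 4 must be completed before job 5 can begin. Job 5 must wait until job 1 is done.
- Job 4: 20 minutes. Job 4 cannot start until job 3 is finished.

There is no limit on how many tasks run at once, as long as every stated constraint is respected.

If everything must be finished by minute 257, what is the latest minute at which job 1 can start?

27

Nothing follows job 7; the deadline of minute 257 is its only limit. It must start by 257 − 30 = minute 227.
Since job 7 (must start by minute 227, minus 5-minute gap → minute 222) depends on it, job 6 must finish by minute 222. Backing off its 25-minute duration gives a latest start of minute 197.
Job 5 feeds into job 6 (must start by minute 197); so job 5 must finish by minute 197 and therefore start by minute 137.
Job 4 feeds into job 5 (must start by minute 137); so job 4 must finish by minute 137 and therefore start by minute 117.
For job 3: job 4 (must start by minute 117); job 7 (must start by minute 227). The most restrictive is minute 117; with a 25-minute duration, job 3 must start by minute 92.
For job 1: job 3 (must start by minute 92); job 5 (must start by minute 137). The most restrictive is minute 92; with a 65-minute duration, job 1 must start by minute 27.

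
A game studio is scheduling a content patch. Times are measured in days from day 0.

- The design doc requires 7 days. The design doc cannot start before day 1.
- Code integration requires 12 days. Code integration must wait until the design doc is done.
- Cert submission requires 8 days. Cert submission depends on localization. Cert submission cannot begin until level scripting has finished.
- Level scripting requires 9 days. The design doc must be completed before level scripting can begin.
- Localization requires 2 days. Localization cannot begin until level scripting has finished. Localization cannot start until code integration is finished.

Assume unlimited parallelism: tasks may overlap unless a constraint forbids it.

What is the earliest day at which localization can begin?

After its own release at day 1, the design doc can start at day 1 and finishes at day 8.
Code integration waits on the design doc (finishes day 8), so it starts at day 8 and finishes at 8 + 12 = day 20.
Level scripting cannot begin until the design doc (finishes day 8). It runs from day 8 to 8 + 9 = day 17.
Localization waits on level scripting (finishes day 17); code integration (finishes day 20). The latest of these is day 20, which is the earliest localization can start.

20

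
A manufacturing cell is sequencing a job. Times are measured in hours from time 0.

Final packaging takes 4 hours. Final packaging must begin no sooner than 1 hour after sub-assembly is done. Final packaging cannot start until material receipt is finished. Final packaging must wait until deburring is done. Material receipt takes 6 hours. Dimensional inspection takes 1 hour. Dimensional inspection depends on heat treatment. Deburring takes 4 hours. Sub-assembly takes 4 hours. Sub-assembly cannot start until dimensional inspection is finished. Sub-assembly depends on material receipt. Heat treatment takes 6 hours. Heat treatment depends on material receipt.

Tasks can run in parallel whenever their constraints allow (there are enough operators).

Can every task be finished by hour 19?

No

Deburring can start immediately at hour 0; it finishes at hour 4.
Material receipt has no prerequisites, so it starts at hour 0 and finishes at hour 6.
Heat treatment waits on material receipt (finishes hour 6), so it starts at hour 6 and finishes at 6 + 6 = hour 12.
Dimensional inspection cannot begin until heat treatment (finishes hour 12). It runs from hour 12 to 12 + 1 = hour 13.
Sub-assembly cannot start until dimensional inspection (finishes hour 13); material receipt (finishes hour 6). The controlling bound is hour 13, so sub-assembly finishes at 13 + 4 = hour 17.
Final packaging has to wait for sub-assembly (finishes hour 17, plus 1-hour gap → hour 18); material receipt (finishes hour 6); deburring (finishes hour 4). The latest of these is hour 18, so final packaging runs hour 18 to 18 + 4 = hour 22.
The earliest everything can be done is hour 22, which is after the deadline of 19, so it is not possible.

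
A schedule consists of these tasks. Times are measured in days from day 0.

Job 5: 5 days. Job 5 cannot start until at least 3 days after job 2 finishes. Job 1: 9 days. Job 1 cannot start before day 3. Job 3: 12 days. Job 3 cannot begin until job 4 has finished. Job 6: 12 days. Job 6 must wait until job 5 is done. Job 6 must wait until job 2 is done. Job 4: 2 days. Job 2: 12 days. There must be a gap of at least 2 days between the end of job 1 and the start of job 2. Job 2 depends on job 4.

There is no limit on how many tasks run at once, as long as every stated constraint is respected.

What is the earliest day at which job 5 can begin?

29

Nothing blocks job 4, so it runs from day 0 to day 2.
Job 1 waits on its own release at day 3, so it starts at day 3 and finishes at 3 + 9 = day 12.
Job 2 cannot start until job 1 (finishes day 12, plus 2-day gap → day 14); job 4 (finishes day 2). The controlling bound is day 14, so job 2 finishes at 14 + 12 = day 26.
Job 5 waits on job 2 (finishes day 26, plus 3-day gap → day 29), so the earliest it can start is day 29.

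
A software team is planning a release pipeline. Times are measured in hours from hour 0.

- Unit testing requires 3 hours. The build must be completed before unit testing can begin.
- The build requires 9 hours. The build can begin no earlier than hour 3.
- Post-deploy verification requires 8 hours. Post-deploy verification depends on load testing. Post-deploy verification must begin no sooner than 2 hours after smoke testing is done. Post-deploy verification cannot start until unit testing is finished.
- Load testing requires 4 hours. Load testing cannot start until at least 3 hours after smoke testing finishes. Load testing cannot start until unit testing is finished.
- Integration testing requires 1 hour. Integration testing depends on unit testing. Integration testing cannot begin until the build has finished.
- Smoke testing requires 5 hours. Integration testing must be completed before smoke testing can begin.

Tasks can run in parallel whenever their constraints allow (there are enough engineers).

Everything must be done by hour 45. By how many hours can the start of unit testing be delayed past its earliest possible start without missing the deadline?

9

After its own release at hour 3, the build can start at hour 3 and finishes at hour 12.
Unit testing cannot begin until the build (finishes hour 12). It runs from hour 12 to 12 + 3 = hour 15.

Working backward from the deadline:
To finish by hour 45, post-deploy verification (duration 8) must start no later than hour 37.
Load testing has to be done before post-deploy verification (must start by hour 37). That means finishing by hour 37, i.e. starting by 37 − 4 = hour 33.
Smoke testing has several dependents: load testing (must start by hour 33, minus 3-hour gap → hour 30); post-deploy verification (must start by hour 37, minus 2-hour gap → hour 35). The earliest of those limits is hour 30, so smoke testing must start by 30 − 5 = hour 25.
Integration testing must finish before smoke testing (must start by hour 25). With a 1-hour duration, integration testing must start by 25 − 1 = hour 24.
Unit testing must finish in time for integration testing (must start by hour 24); load testing (must start by hour 33); post-deploy verification (must start by hour 37). The tightest is hour 24, so unit testing must start by 24 − 3 = hour 21.
So unit testing can start as early as hour 12 and as late as hour 21, giving 21 − 12 = 9 hours of slack.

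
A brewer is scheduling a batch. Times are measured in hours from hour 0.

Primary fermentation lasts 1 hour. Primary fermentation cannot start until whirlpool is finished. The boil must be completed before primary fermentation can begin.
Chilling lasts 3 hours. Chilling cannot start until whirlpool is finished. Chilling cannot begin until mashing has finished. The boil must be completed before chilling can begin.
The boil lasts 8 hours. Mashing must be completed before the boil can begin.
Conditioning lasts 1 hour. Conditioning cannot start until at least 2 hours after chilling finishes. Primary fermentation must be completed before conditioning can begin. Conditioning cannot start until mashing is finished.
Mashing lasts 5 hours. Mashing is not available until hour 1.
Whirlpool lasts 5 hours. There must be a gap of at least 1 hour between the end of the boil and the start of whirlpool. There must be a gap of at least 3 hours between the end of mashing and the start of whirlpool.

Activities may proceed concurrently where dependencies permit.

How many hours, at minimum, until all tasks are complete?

26

After its own release at hour 1, mashing can start at hour 1 and finishes at hour 6.
After mashing (finishes hour 6), the boil can start at hour 6 and finishes at hour 14.
Whirlpool cannot start until the boil (finishes hour 14, plus 1-hour gap → hour 15); mashing (finishes hour 6, plus 3-hour gap → hour 9). The controlling bound is hour 15, so whirlpool finishes at 15 + 5 = hour 20.
For primary fermentation: whirlpool (finishes hour 20); the boil (finishes hour 14). Taking the maximum gives a start of hour 20, and it finishes at 20 + 1 = hour 21.
Chilling has to wait for whirlpool (finishes hour 20); mashing (finishes hour 6); the boil (finishes hour 14). The latest of these is hour 20, so chilling runs hour 20 to 20 + 3 = hour 23.
For conditioning: chilling (finishes hour 23, plus 2-hour gap → hour 25); primary fermentation (finishes hour 21); mashing (finishes hour 6). Taking the maximum gives a start of hour 25, and it finishes at 25 + 1 = hour 26.
All tasks are finished once the last one completes. Finish times: Mashing at 6, The boil at 14, Whirlpool at 20, Chilling at 23, Primary fermentation at 21, Conditioning at 26. The latest is hour 26.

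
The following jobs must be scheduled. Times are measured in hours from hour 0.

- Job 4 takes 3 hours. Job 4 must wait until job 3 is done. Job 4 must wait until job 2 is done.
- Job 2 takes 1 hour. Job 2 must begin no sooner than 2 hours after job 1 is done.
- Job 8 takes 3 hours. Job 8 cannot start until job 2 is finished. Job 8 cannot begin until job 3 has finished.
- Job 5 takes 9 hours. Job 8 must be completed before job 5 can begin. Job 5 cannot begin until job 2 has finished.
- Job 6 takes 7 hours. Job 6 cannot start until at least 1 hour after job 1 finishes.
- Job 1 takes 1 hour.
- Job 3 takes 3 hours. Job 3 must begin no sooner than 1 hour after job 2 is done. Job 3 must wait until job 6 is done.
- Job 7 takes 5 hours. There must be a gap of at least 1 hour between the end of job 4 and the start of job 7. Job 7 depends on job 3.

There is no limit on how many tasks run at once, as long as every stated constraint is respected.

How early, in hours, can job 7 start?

16

Job 1 has no prerequisites, so it starts at hour 0 and finishes at hour 1.
Job 6 cannot begin until job 1 (finishes hour 1, plus 1-hour gap → hour 2). It runs from hour 2 to 2 + 7 = hour 9.
After job 1 (finishes hour 1, plus 2-hour gap → hour 3), job 2 can start at hour 3 and finishes at hour 4.
Job 3 needs all of job 2 (finishes hour 4, plus 1-hour gap → hour 5); job 6 (finishes hour 9). That puts its earliest start at hour 9; it finishes at 9 + 3 = hour 12.
For job 4: job 3 (finishes hour 12); job 2 (finishes hour 4). Taking the maximum gives a start of hour 12, and it finishes at 12 + 3 = hour 15.
Job 7 waits on job 4 (finishes hour 15, plus 1-hour gap → hour 16); job 3 (finishes hour 12). The latest of these is hour 16, which is the earliest job 7 can start.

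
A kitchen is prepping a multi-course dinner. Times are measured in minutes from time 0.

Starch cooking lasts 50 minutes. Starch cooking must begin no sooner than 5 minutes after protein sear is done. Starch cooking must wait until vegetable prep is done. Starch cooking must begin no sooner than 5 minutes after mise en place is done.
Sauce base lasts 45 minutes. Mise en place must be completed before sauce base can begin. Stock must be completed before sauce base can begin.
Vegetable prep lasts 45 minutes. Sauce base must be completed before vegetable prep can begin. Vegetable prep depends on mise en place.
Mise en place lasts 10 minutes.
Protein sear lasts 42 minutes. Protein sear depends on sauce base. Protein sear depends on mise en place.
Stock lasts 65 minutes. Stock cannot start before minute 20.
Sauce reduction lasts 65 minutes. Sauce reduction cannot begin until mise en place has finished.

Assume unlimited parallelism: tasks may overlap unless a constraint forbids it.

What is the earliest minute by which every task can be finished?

227

Stock cannot begin until its own release at minute 20. It runs from minute 20 to 20 + 65 = minute 85.
Mise en place can start immediately at minute 0; it finishes at minute 10.
After mise en place (finishes minute 10), sauce reduction can start at minute 10 and finishes at minute 75.
Sauce base has to wait for mise en place (finishes minute 10); stock (finishes minute 85). The latest of these is minute 85, so sauce base runs minute 85 to 85 + 45 = minute 130.
For vegetable prep: sauce base (finishes minute 130); mise en place (finishes minute 10). Taking the maximum gives a start of minute 130, and it finishes at 130 + 45 = minute 175.
For protein sear: sauce base (finishes minute 130); mise en place (finishes minute 10). Taking the maximum gives a start of minute 130, and it finishes at 130 + 42 = minute 172.
For starch cooking: protein sear (finishes minute 172, plus 5-minute gap → minute 177); vegetable prep (finishes minute 175); mise en place (finishes minute 10, plus 5-minute gap → minute 15). Taking the maximum gives a start of minute 177, and it finishes at 177 + 50 = minute 227.
All tasks are finished once the last one completes. Finish times: Mise en place at 10, Stock at 85, Sauce base at 130, Protein sear at 172, Vegetable prep at 175, Sauce reduction at 75, Starch cooking at 227. The latest is minute 227.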